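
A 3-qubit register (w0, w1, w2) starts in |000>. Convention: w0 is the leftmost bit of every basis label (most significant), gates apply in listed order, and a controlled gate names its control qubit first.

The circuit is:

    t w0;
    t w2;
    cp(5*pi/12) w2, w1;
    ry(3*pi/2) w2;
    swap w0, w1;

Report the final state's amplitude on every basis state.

After the circuit, the state carries amplitude -sqrt(2)/2 on |000>, sqrt(2)/2 on |001>, and 0 on every other basis state.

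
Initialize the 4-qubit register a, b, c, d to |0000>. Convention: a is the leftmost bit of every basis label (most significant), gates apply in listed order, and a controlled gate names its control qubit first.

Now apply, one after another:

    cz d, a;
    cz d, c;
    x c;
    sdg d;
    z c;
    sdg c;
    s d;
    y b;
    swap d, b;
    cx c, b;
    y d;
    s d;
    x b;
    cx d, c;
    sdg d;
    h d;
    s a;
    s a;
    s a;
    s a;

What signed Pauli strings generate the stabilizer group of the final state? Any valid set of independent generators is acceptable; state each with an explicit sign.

One valid set of independent stabilizer generators is +IIIX, +ZIII, +IZII, -IIZI (any independent generating set of the same group is equally correct).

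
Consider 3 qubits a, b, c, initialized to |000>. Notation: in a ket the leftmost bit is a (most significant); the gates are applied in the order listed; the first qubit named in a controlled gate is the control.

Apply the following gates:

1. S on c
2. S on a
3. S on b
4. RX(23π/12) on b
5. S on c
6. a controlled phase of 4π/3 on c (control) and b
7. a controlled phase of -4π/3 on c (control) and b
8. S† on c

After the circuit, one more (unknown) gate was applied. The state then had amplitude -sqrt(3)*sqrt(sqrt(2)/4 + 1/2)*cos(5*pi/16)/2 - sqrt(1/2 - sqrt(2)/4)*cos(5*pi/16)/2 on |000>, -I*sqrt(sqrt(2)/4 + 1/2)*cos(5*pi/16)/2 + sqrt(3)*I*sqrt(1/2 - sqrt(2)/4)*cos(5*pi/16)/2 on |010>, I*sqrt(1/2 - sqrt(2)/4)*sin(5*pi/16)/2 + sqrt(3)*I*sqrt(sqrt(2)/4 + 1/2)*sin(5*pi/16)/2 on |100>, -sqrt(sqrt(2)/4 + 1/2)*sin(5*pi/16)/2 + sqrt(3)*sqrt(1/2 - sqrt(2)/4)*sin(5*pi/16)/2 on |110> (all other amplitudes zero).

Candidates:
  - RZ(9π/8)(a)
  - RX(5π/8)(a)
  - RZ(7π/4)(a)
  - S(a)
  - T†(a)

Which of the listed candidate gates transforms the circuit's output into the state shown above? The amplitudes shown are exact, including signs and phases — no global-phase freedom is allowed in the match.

It was RX(5π/8)(a) that produced the state shown. Key observation: gates 5-8 undo each other exactly, leaving only the rest of the circuit to track.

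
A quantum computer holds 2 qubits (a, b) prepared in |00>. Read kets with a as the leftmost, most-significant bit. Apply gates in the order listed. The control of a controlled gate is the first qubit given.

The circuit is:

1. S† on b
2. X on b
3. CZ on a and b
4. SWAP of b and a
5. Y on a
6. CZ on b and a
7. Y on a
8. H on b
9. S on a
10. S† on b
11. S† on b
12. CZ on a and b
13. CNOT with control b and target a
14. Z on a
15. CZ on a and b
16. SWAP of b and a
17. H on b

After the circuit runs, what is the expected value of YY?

The observable YY averages to 1.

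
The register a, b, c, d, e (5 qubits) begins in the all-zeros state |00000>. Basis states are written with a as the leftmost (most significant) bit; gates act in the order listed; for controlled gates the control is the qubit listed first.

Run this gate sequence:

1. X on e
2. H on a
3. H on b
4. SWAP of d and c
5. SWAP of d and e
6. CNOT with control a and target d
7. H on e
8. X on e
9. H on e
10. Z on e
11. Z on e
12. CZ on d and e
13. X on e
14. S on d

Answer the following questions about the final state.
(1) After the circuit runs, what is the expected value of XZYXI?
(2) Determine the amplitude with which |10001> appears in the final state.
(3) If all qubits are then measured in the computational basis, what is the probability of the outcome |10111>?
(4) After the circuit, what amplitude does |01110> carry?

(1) The expectation value of XZYXI is 0. Key observation: steps 7-10 multiply out to the identity, so the circuit reduces to the remaining gates.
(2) |10001> carries amplitude 1/2 in the final state.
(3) Outcome |10111> occurs with probability 0.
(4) |01110> carries amplitude 0 in the final state.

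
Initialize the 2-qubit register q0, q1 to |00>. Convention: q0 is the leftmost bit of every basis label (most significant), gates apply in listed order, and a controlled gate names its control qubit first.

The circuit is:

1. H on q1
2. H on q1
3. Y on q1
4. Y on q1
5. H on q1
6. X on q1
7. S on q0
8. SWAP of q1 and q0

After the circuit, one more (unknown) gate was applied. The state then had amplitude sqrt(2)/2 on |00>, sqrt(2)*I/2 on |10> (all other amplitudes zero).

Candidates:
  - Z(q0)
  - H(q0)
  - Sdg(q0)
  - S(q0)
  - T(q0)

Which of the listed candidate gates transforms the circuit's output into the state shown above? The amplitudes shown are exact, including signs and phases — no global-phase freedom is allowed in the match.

It was S(q0) that produced the state shown. Key observation: steps 2-5 multiply out to the identity, so the circuit reduces to the remaining gates.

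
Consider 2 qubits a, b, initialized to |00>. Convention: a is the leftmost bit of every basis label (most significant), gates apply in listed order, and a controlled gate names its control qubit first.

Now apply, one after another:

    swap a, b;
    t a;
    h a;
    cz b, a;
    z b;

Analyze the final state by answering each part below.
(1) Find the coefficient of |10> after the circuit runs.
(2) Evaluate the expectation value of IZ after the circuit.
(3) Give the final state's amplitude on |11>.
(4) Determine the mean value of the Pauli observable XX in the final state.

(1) The final state's coefficient on |10> equals sqrt(2)/2.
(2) The observable IZ averages to 1.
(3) |11> carries amplitude 0 in the final state.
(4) The observable XX averages to 0.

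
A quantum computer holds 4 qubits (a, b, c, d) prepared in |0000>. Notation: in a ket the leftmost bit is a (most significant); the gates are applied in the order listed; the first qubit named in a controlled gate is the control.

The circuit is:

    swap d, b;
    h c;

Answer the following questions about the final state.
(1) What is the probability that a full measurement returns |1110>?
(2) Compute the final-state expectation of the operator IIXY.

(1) Outcome |1110> occurs with probability 0.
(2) The expectation value of IIXY is 0.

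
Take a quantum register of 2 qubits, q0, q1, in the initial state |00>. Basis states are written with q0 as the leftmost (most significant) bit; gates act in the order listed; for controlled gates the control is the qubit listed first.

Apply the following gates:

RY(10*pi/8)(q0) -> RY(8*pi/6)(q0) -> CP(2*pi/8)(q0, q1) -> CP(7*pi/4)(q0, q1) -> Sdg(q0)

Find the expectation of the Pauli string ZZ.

The observable ZZ averages to -sqrt(6)/4 + sqrt(2)/4.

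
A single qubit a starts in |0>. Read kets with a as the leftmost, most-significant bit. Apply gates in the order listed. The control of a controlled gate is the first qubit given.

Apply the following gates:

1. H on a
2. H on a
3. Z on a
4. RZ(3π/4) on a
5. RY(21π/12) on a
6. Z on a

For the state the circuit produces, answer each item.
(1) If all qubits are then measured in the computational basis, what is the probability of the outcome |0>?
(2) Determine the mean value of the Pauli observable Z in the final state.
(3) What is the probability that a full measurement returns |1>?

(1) The probability of measuring |0> is sqrt(2)/4 + 1/2.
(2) The expectation value of Z is sqrt(2)/2.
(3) A full measurement returns |1> with probability 1/2 - sqrt(2)/4.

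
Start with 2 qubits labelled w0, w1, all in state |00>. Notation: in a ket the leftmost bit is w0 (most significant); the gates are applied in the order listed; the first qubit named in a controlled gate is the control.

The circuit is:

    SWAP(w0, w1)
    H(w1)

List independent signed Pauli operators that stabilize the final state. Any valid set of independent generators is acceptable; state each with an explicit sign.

The final state is stabilized by the group generated by +IX, +ZI; other independent generating sets are equally valid.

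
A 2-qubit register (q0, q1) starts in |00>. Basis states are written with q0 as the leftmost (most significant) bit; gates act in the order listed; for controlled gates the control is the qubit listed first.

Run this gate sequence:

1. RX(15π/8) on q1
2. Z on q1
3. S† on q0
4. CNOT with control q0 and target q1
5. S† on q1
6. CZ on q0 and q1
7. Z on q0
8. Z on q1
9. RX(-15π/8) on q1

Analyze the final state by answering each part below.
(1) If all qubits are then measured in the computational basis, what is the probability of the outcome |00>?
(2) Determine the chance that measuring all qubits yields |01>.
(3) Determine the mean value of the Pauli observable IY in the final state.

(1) The probability of measuring |00> is sqrt(2)/8 + 3/4.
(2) Outcome |01> occurs with probability 1/4 - sqrt(2)/8.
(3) In the final state, IY has expectation -sqrt(2)/4.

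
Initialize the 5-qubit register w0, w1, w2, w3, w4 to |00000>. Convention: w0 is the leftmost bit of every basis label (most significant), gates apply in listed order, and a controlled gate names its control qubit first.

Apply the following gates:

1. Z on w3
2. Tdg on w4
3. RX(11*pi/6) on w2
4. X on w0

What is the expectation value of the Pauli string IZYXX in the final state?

In the final state, IZYXX has expectation 0.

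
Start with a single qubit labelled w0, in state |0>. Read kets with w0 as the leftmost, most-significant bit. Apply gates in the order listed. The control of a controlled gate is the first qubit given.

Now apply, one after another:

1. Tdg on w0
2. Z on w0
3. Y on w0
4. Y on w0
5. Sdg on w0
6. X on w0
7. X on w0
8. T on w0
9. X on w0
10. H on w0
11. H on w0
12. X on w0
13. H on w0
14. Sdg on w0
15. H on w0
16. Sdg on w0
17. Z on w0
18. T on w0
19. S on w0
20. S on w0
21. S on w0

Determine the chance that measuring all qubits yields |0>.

The probability of measuring |0> is 1/2. Key observation: steps 10-11 multiply out to the identity, so the circuit reduces to the remaining gates.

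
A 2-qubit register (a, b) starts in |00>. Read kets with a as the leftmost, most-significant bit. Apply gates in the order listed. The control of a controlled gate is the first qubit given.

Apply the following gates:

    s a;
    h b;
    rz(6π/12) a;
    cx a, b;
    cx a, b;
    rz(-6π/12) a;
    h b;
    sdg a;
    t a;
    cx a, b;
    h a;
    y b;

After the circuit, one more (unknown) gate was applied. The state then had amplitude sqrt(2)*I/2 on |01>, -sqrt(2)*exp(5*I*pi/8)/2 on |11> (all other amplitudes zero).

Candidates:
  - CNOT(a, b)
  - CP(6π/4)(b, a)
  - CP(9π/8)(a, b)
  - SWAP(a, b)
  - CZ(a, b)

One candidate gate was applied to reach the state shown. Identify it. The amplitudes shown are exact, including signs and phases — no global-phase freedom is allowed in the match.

The unique candidate consistent with the amplitudes is CP(9π/8)(a, b). Key observation: steps 1-8 multiply out to the identity, so the circuit reduces to the remaining gates.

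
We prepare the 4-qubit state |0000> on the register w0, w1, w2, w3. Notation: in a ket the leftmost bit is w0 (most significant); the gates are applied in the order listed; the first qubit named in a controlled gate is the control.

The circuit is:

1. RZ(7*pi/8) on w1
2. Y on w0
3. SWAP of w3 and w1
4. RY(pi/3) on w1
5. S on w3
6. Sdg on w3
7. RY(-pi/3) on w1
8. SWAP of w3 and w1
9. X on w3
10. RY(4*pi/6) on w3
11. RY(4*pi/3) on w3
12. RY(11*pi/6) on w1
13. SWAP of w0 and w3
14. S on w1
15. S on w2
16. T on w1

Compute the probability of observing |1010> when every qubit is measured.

The probability of measuring |1010> is 0. Key observation: gates 3-8 undo each other exactly, leaving only the rest of the circuit to track.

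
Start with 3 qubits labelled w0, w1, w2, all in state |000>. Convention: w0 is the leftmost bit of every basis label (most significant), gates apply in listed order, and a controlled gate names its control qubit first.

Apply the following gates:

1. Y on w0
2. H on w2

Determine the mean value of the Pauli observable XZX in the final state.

The expectation value of XZX is 0.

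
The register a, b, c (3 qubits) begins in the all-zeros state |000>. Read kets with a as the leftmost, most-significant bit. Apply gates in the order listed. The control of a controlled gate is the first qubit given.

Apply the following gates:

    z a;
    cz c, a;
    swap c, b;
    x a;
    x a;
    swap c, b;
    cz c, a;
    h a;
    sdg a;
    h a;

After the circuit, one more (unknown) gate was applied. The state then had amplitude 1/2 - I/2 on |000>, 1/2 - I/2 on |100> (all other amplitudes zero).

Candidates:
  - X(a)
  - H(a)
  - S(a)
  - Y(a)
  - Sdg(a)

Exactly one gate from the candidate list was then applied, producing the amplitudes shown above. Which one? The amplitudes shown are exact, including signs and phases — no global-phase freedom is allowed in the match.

The unique candidate consistent with the amplitudes is Sdg(a). Key observation: gates 2-7 undo each other exactly, leaving only the rest of the circuit to track.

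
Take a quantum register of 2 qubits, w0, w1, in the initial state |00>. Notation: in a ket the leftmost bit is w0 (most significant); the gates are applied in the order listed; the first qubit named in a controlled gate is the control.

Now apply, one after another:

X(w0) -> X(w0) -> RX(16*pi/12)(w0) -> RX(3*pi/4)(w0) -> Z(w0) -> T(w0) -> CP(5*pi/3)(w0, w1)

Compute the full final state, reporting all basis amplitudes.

After the circuit, the state carries amplitude -sqrt(3*sqrt(2) + 6)/4 - sqrt(2 - sqrt(2))/4 on |00>, 0 on |01>, (-sqrt(sqrt(2) + 2)/4 + sqrt(6 - 3*sqrt(2))/4)*exp(3*I*pi/4) on |10>, 0 on |11>. Key observation: steps 1-2 multiply out to the identity, so the circuit reduces to the remaining gates.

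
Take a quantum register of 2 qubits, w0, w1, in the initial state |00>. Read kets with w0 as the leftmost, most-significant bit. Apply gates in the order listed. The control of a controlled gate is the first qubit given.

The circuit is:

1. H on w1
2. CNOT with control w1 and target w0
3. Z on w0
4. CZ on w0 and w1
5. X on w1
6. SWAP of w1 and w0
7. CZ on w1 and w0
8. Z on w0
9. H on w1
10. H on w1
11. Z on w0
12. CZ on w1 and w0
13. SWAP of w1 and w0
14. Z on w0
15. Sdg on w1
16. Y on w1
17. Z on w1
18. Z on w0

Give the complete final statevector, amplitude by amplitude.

After the circuit, the state carries amplitude -sqrt(2)/2 on |00>, 0 on |01>, 0 on |10>, -sqrt(2)*I/2 on |11>. Key observation: gates 6-13 undo each other exactly, leaving only the rest of the circuit to track.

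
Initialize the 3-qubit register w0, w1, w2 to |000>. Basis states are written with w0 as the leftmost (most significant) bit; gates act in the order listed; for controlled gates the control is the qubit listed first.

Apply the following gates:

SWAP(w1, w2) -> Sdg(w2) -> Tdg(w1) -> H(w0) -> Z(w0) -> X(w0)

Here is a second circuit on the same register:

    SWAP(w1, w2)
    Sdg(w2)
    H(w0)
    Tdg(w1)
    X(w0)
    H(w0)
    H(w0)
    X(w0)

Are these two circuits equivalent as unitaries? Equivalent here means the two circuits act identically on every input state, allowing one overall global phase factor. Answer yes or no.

No, they are not equivalent — no single phase factor reconciles the two unitaries.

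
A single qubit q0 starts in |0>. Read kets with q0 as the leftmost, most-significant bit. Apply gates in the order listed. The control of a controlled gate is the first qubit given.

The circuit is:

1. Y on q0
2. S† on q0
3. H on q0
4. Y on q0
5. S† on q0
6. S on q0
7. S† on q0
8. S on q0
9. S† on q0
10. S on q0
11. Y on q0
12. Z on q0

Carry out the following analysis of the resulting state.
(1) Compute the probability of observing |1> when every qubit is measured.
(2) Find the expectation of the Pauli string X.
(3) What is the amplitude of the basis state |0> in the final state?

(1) Outcome |1> occurs with probability 1/2.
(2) The expectation value of X is 1.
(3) The amplitude on |0> is sqrt(2)/2.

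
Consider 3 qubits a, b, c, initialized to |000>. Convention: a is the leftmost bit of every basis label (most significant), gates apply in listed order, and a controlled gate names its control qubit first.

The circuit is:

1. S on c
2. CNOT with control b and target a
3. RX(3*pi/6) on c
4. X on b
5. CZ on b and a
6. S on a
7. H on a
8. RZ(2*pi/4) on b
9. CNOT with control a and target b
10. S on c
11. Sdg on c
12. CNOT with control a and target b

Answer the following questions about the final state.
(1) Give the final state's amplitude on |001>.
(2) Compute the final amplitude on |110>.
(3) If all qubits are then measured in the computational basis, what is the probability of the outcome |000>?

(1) |001> carries amplitude 0 in the final state. Key observation: gates 9-12 undo each other exactly, leaving only the rest of the circuit to track.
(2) The final state's coefficient on |110> equals exp(I*pi/4)/2.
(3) The probability of measuring |000> is 0.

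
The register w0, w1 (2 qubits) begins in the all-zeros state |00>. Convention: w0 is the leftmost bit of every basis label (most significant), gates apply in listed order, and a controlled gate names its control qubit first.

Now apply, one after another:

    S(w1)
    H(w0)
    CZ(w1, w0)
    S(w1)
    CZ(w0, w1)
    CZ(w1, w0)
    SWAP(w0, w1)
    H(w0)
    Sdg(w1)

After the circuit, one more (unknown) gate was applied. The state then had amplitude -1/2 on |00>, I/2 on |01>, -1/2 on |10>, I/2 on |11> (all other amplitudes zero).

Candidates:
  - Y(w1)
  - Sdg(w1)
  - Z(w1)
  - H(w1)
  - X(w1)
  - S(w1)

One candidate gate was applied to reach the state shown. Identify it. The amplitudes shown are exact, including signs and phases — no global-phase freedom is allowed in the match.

The applied gate was Y(w1).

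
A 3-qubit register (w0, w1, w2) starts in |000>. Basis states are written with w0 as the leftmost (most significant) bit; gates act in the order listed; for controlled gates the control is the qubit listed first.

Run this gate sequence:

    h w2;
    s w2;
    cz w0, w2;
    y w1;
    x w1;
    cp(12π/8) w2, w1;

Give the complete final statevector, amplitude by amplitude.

The resulting statevector has amplitude sqrt(2)*I/2 on |000>, -sqrt(2)/2 on |001>, and 0 on every other basis state.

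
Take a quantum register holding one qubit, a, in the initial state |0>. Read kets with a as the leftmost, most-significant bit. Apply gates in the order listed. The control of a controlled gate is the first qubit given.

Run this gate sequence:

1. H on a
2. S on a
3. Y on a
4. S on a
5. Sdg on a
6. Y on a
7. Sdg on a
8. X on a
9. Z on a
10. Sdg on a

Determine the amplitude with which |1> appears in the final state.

The amplitude on |1> is sqrt(2)*I/2.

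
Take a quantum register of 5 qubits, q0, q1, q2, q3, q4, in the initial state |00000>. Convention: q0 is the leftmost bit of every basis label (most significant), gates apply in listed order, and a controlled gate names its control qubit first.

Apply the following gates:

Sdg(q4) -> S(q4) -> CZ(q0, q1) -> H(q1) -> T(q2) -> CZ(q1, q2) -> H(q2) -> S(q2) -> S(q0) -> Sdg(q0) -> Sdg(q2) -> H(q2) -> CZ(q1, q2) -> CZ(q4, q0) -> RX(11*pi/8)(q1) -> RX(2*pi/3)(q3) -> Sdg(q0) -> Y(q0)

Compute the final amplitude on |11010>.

|11010> carries amplitude -sqrt(6)*(sin(3*pi/16) + I*cos(3*pi/16))/4 in the final state. Key observation: the block from step 6 through step 13 cancels to the identity and can be dropped.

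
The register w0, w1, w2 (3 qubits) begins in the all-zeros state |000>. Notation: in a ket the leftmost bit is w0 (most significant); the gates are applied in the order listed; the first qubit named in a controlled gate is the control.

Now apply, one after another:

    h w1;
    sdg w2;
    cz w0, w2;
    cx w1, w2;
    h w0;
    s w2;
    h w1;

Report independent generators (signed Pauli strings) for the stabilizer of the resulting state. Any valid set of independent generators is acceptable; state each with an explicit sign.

One valid set of independent stabilizer generators is +XII, +IXZ, +IZY (any independent generating set of the same group is equally correct).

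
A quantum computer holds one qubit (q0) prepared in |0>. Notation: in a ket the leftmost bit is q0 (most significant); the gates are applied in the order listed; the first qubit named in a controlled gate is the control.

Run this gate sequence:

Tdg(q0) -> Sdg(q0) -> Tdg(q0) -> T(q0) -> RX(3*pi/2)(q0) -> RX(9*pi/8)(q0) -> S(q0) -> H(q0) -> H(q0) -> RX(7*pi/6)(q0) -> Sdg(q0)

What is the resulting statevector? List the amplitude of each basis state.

After the circuit, the state carries amplitude (1 - I)*(-sin(11*pi/48) + I*sin(19*pi/48))/2 on |0>, (1 - I)*(sin(13*pi/48) + I*sin(5*pi/48))/2 on |1>.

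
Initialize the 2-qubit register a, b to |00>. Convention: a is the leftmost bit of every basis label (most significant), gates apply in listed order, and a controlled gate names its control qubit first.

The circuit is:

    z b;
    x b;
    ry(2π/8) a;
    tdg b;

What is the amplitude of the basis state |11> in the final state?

The final state's coefficient on |11> equals -sqrt(2 - sqrt(2))*exp(3*I*pi/4)/2.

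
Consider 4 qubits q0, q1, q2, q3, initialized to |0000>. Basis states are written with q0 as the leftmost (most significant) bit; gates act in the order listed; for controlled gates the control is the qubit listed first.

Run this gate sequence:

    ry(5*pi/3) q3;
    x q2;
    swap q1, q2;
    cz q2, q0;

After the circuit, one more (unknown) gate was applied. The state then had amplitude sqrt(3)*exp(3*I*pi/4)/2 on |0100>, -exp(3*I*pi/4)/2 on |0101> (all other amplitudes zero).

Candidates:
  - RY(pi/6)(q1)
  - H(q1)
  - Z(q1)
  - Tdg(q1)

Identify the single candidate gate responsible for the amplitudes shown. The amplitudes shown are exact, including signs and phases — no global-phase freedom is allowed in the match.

The applied gate was Tdg(q1).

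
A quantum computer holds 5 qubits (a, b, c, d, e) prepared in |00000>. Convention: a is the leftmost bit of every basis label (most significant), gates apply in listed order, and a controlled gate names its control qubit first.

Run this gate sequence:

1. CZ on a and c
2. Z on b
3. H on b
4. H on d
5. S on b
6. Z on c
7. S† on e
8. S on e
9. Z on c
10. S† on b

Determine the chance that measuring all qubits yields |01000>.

Outcome |01000> occurs with probability 1/4.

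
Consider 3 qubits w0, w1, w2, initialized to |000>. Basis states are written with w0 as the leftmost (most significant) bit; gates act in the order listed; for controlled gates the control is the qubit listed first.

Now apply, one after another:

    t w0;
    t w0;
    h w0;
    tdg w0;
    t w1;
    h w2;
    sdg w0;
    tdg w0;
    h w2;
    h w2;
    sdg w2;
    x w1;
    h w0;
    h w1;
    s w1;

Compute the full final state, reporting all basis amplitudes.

After the circuit, the state carries amplitude 0 on |000>, 0 on |001>, 0 on |010>, 0 on |011>, 1/2 on |100>, -I/2 on |101>, -I/2 on |110>, -1/2 on |111>.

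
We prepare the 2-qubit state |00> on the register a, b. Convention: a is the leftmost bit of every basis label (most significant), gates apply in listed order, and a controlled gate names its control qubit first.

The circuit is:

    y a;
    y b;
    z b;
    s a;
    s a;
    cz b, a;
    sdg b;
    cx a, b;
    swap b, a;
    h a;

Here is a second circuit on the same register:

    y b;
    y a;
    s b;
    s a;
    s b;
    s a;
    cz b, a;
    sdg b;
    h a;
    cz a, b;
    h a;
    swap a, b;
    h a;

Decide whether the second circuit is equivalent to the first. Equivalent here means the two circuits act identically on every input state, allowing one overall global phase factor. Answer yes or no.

No — the two circuits implement different unitaries, even allowing a global phase.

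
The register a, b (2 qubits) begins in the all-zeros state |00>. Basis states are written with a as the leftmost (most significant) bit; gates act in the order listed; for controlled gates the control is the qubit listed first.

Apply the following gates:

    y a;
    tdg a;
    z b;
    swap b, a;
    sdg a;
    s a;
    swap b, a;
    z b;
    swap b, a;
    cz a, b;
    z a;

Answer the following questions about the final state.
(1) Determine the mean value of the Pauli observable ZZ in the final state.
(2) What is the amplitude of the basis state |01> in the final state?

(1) The observable ZZ averages to -1. Key observation: steps 3-8 multiply out to the identity, so the circuit reduces to the remaining gates.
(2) |01> carries amplitude exp(I*pi/4) in the final state.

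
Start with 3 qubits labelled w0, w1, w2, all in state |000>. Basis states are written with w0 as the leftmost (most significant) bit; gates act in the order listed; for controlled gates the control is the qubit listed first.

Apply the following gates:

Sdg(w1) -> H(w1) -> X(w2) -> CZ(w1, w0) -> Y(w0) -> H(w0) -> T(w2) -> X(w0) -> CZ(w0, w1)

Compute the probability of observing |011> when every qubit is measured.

The probability of measuring |011> is 1/4.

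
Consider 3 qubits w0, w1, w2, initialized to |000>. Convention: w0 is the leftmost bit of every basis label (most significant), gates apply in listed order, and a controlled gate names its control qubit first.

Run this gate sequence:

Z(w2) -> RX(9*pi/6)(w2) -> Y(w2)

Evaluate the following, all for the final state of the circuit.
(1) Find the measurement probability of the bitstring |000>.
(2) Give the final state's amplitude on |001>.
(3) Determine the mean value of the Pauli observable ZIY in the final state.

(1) The probability of measuring |000> is 1/2.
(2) |001> carries amplitude -sqrt(2)*I/2 in the final state.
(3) The observable ZIY averages to 1.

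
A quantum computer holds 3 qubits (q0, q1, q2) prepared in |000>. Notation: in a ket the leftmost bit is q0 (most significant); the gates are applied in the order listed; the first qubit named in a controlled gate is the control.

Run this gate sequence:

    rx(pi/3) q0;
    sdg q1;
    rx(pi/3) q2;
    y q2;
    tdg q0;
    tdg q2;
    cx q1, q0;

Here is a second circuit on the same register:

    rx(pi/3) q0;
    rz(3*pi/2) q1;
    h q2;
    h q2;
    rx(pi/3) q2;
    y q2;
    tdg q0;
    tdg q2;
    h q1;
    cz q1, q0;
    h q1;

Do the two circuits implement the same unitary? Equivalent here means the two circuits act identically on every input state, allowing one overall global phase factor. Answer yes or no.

No, they are not equivalent — no single phase factor reconciles the two unitaries.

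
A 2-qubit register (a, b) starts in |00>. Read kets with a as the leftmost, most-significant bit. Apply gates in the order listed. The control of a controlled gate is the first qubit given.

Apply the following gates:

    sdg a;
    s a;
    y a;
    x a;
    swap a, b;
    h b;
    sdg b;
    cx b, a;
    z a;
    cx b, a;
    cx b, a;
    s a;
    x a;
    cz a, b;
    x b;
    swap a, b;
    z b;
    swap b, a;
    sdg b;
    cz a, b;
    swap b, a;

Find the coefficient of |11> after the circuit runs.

The amplitude on |11> is sqrt(2)/2.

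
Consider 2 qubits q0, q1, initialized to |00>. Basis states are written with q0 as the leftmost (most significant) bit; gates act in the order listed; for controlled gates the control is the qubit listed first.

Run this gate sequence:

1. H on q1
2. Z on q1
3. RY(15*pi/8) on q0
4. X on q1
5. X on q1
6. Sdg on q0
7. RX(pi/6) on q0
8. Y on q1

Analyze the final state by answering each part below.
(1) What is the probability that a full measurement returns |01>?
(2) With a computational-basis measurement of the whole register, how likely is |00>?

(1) The probability of measuring |01> is sqrt(2 - sqrt(2))/16 + sqrt(3*sqrt(2) + 6)/16 + 1/4. Key observation: the block from step 4 through step 5 cancels to the identity and can be dropped.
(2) A full measurement returns |00> with probability sqrt(2 - sqrt(2))/16 + sqrt(3*sqrt(2) + 6)/16 + 1/4.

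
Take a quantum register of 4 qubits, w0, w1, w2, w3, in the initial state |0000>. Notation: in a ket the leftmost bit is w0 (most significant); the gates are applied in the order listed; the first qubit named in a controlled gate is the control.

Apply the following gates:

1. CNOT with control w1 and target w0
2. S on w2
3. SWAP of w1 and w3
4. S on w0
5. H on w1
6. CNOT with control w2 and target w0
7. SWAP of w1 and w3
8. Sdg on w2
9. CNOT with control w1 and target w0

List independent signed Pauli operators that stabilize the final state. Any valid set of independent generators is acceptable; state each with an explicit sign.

One valid set of independent stabilizer generators is +IIIX, +ZIII, +IZII, +IIZI (any independent generating set of the same group is equally correct).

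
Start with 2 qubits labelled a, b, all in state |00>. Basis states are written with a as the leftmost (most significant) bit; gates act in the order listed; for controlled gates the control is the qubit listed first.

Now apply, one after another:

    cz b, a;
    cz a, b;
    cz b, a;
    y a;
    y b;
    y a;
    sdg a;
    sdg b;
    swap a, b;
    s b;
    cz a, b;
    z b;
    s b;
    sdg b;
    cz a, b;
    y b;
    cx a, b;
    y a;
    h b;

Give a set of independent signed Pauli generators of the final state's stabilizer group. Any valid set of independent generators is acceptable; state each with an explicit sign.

The stabilizer group can be generated by +IX, +ZI, among other valid generating sets.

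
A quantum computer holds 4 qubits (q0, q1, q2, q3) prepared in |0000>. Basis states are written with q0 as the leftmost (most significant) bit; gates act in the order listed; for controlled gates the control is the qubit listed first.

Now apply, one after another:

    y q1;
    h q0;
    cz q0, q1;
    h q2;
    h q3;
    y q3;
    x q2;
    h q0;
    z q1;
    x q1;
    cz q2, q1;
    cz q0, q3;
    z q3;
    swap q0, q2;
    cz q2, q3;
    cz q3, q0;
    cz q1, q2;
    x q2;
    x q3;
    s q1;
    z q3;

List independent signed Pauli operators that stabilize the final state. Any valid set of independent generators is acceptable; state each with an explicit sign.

The stabilizer group can be generated by -XIIZ, -ZIIX, +IZII, +IIZI, among other valid generating sets.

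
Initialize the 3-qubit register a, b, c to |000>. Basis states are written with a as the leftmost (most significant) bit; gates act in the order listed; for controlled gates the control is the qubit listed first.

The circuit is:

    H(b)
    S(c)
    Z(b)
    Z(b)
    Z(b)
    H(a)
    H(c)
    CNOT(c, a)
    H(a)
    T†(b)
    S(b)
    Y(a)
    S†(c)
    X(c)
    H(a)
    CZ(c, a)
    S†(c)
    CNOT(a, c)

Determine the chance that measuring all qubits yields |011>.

The probability of measuring |011> is 1/8.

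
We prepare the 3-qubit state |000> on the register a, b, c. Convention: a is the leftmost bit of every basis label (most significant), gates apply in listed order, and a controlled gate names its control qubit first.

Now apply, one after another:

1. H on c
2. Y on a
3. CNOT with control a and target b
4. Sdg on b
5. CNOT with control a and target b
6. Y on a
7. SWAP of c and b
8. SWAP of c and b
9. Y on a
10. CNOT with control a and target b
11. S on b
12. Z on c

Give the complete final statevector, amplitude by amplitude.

After the circuit, the state carries amplitude sqrt(2)*I/2 on |110>, -sqrt(2)*I/2 on |111>, and 0 on every other basis state. Key observation: the block from step 4 through step 11 cancels to the identity and can be dropped.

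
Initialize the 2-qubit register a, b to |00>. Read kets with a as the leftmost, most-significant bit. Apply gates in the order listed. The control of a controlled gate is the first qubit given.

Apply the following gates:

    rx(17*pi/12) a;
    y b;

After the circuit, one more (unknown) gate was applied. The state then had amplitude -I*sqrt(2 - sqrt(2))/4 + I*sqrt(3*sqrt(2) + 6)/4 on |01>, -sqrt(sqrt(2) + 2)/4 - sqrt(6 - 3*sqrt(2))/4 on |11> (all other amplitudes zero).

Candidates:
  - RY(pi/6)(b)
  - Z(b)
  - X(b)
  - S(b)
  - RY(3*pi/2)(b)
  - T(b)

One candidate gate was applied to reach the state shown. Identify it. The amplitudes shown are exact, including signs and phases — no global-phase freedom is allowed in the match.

It was Z(b) that produced the state shown.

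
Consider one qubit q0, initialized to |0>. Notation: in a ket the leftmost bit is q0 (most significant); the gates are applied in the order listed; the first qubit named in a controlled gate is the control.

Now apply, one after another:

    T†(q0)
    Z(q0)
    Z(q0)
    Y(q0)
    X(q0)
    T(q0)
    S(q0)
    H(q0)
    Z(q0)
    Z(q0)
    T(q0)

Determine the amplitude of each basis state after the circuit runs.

After the circuit, the state carries amplitude sqrt(2)*I/2 on |0>, sqrt(2)*exp(3*I*pi/4)/2 on |1>.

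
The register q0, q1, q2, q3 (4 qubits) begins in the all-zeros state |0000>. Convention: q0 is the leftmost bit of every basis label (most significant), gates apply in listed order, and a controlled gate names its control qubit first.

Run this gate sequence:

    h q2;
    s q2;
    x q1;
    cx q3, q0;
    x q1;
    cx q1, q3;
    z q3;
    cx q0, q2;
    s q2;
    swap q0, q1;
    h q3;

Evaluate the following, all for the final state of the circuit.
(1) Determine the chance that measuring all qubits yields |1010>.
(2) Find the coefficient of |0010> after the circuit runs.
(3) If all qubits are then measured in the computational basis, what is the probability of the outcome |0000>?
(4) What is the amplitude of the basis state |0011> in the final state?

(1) A full measurement returns |1010> with probability 0.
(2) |0010> carries amplitude -1/2 in the final state.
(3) The probability of measuring |0000> is 1/4.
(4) |0011> carries amplitude -1/2 in the final state.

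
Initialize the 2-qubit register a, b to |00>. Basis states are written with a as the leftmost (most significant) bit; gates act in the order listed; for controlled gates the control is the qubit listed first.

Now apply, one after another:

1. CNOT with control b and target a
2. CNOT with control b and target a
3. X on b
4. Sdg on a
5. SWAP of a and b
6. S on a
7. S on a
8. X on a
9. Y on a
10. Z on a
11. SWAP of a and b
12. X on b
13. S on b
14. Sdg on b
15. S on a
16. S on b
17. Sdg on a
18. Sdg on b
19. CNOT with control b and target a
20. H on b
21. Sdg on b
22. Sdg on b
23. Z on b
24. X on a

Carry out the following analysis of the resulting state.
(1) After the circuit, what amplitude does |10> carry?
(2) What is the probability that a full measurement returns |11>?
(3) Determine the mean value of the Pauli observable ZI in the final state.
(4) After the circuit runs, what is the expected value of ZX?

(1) The final state's coefficient on |10> equals sqrt(2)*I/2.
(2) Outcome |11> occurs with probability 1/2.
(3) In the final state, ZI has expectation -1.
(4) In the final state, ZX has expectation -1.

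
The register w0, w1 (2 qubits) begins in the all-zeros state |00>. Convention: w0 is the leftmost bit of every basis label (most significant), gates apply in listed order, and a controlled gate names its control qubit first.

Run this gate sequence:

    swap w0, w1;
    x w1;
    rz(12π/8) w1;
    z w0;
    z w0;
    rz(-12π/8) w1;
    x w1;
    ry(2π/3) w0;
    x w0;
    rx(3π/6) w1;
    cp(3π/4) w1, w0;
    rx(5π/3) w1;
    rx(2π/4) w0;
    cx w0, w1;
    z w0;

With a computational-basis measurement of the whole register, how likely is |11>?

Outcome |11> occurs with probability -sqrt(6)/32 - 3*sqrt(2)/64 + 3*sqrt(3)/32 + 1/4. Key observation: the block from step 2 through step 7 cancels to the identity and can be dropped.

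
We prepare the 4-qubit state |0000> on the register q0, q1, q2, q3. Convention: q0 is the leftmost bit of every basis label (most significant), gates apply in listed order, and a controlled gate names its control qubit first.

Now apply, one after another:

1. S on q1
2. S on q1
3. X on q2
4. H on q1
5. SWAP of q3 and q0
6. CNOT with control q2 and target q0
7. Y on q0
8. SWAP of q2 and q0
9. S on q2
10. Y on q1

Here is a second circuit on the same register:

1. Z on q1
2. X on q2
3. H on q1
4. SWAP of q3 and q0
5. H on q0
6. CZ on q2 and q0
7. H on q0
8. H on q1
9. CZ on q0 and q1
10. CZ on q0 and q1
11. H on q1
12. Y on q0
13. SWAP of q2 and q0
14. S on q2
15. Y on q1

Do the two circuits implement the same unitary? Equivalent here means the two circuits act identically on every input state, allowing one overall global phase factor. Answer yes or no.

Yes, they are equivalent — the unitaries differ by at most a global phase.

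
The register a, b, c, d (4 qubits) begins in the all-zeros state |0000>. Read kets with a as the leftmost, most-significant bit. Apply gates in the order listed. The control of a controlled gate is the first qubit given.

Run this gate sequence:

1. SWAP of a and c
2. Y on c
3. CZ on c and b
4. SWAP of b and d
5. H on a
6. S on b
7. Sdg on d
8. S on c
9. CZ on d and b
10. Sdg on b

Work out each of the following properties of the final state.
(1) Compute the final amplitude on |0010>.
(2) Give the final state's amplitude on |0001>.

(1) The amplitude on |0010> is -sqrt(2)/2.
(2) The amplitude on |0001> is 0.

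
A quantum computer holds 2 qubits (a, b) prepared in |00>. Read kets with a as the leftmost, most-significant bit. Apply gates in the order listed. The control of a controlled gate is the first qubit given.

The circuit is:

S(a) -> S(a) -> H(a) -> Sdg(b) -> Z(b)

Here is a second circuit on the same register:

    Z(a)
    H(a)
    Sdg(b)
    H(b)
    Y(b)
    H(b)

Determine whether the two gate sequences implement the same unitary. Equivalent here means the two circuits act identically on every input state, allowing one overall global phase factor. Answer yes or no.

No, they are not equivalent — no single phase factor reconciles the two unitaries.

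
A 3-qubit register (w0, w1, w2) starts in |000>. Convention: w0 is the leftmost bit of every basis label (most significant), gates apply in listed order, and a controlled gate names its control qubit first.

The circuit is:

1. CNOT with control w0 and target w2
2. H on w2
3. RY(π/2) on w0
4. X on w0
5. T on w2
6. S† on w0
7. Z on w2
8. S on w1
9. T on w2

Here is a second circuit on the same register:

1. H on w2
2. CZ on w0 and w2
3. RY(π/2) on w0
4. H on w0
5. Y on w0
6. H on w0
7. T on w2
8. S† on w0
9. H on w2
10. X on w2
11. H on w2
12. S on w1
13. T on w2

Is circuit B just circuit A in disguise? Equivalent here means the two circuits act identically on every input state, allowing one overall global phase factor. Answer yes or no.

No — the two circuits implement different unitaries, even allowing a global phase.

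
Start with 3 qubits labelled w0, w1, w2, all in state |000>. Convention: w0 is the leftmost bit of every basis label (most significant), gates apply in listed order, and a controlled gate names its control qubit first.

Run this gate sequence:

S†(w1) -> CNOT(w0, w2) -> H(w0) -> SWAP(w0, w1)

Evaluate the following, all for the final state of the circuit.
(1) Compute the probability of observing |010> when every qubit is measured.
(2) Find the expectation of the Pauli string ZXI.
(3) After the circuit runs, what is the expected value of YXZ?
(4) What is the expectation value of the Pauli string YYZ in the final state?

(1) The probability of measuring |010> is 1/2.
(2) In the final state, ZXI has expectation 1.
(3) The observable YXZ averages to 0.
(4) In the final state, YYZ has expectation 0.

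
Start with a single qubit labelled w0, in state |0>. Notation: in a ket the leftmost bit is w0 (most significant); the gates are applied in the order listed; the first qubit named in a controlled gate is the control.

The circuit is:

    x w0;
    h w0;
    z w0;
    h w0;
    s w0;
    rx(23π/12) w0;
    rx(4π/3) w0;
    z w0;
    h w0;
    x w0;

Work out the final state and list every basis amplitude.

The resulting statevector has amplitude sqrt(2)*sqrt(2 - sqrt(2))/4 + sqrt(2)*I*sqrt(sqrt(2) + 2)/4 on |0>, sqrt(2)*sqrt(2 - sqrt(2))/4 - sqrt(2)*I*sqrt(sqrt(2) + 2)/4 on |1>.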